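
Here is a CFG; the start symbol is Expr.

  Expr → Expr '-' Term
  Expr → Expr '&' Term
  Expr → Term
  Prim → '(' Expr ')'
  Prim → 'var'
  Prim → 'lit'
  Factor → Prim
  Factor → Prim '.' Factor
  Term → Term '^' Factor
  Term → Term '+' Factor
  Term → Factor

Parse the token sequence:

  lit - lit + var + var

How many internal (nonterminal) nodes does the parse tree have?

14

[Expr [Expr [Term [Factor [Prim lit]]]] - [Term [Term [Term [Factor [Prim lit]]] + [Factor [Prim var]]] + [Factor [Prim var]]]]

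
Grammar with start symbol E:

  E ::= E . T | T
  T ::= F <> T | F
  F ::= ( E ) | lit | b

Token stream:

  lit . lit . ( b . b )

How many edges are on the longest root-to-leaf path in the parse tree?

[E [E [E [T [F lit]]] . [T [F lit]]] . [T [F ( [E [E [T [F b]]] . [T [F b]]] )]]]

7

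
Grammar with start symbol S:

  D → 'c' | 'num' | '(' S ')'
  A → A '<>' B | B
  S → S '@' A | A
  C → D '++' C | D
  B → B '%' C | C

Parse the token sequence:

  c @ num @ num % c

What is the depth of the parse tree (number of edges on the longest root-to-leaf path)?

[S [S [S [A [B [C [D c]]]]] @ [A [B [C [D num]]]]] @ [A [B [B [C [D num]]] % [C [D c]]]]]

7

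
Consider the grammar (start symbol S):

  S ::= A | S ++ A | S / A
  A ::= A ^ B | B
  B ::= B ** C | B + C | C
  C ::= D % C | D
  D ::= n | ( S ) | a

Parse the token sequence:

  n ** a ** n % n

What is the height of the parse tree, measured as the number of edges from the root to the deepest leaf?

7

[S [A [B [B [B [C [D n]]] ** [C [D a]]] ** [C [D n] % [C [D n]]]]]]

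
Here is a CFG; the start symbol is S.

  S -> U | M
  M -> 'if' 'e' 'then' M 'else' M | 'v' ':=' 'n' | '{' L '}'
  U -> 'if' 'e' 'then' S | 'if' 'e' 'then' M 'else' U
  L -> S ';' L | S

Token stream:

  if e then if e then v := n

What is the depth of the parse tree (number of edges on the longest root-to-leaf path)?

[S [U if e then [S [U if e then [S [M v := n]]]]]]

6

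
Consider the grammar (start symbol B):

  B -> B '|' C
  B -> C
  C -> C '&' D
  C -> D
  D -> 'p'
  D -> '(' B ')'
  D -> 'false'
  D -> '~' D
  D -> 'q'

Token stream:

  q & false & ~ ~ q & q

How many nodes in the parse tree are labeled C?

4

[B [C [C [C [C [D q]] & [D false]] & [D ~ [D ~ [D q]]]] & [D q]]]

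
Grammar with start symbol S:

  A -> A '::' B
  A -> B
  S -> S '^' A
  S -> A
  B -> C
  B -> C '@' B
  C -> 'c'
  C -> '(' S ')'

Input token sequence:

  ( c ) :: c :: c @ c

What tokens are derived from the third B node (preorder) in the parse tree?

c

[S [A [A [A [B [C ( [S [A [B [C c]]]] )]]] :: [B [C c]]] :: [B [C c] @ [B [C c]]]]]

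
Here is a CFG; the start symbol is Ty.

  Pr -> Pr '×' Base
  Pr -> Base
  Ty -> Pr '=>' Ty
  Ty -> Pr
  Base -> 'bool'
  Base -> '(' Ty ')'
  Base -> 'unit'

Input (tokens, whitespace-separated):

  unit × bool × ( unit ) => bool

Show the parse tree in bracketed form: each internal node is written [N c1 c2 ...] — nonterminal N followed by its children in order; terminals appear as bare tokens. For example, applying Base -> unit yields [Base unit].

[Ty [Pr [Pr [Pr [Base unit]] × [Base bool]] × [Base ( [Ty [Pr [Base unit]]] )]] => [Ty [Pr [Base bool]]]]

Ty
Pr => Ty
Pr × Base => Ty
Pr × Base × Base => Ty
Base × Base × Base => Ty
unit × Base × Base => Ty
unit × bool × Base => Ty
unit × bool × ( Ty ) => Ty
unit × bool × ( Pr ) => Ty
unit × bool × ( Base ) => Ty
unit × bool × ( unit ) => Ty
unit × bool × ( unit ) => Pr
unit × bool × ( unit ) => Base
unit × bool × ( unit ) => bool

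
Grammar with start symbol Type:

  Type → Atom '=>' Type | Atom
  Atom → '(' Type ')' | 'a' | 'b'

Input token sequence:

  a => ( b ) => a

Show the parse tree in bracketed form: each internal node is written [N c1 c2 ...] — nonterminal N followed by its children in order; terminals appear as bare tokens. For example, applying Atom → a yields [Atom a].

Type
Atom => Type
a => Type
a => Atom => Type
a => ( Type ) => Type
a => ( Atom ) => Type
a => ( b ) => Type
a => ( b ) => Atom
a => ( b ) => a

[Type [Atom a] => [Type [Atom ( [Type [Atom b]] )] => [Type [Atom a]]]]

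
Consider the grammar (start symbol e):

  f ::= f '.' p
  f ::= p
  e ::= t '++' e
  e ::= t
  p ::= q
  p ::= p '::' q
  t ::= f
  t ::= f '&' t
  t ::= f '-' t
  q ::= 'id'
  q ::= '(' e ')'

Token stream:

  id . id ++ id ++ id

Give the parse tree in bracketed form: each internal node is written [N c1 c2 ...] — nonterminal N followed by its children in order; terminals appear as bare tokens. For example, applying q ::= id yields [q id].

[e [t [f [f [p [q id]]] . [p [q id]]]] ++ [e [t [f [p [q id]]]] ++ [e [t [f [p [q id]]]]]]]

e
t ++ e
f ++ e
f . p ++ e
p . p ++ e
q . p ++ e
id . p ++ e
id . q ++ e
id . id ++ e
id . id ++ t ++ e
id . id ++ f ++ e
id . id ++ p ++ e
id . id ++ q ++ e
id . id ++ id ++ e
id . id ++ id ++ t
id . id ++ id ++ f
id . id ++ id ++ p
id . id ++ id ++ q
id . id ++ id ++ id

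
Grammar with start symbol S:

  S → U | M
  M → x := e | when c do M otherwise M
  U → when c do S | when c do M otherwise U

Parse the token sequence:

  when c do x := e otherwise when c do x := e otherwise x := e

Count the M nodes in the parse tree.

[S [M when c do [M x := e] otherwise [M when c do [M x := e] otherwise [M x := e]]]]

5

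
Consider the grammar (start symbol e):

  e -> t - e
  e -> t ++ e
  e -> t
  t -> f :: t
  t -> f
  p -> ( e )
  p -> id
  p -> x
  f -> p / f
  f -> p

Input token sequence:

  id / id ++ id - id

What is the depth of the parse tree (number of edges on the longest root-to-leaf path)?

6

[e [t [f [p id] / [f [p id]]]] ++ [e [t [f [p id]]] - [e [t [f [p id]]]]]]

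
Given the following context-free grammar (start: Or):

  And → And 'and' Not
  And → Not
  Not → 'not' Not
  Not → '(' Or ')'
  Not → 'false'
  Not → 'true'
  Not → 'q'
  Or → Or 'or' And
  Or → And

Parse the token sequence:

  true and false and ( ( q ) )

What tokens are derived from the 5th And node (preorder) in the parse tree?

[Or [And [And [And [Not true]] and [Not false]] and [Not ( [Or [And [Not ( [Or [And [Not q]]] )]]] )]]]

q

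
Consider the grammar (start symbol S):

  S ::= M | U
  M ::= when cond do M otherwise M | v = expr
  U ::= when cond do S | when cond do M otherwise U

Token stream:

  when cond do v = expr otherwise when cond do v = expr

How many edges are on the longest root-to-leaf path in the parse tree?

5

[S [U when cond do [M v = expr] otherwise [U when cond do [S [M v = expr]]]]]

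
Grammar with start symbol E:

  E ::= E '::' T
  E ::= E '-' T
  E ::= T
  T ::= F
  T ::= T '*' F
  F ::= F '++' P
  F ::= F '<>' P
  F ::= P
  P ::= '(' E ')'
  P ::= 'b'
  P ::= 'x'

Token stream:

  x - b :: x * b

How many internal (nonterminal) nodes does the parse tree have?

[E [E [E [T [F [P x]]]] - [T [F [P b]]]] :: [T [T [F [P x]]] * [F [P b]]]]

15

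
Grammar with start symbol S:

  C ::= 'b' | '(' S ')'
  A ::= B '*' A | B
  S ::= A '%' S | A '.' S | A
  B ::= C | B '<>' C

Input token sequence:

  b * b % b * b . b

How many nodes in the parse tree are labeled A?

[S [A [B [C b]] * [A [B [C b]]]] % [S [A [B [C b]] * [A [B [C b]]]] . [S [A [B [C b]]]]]]

5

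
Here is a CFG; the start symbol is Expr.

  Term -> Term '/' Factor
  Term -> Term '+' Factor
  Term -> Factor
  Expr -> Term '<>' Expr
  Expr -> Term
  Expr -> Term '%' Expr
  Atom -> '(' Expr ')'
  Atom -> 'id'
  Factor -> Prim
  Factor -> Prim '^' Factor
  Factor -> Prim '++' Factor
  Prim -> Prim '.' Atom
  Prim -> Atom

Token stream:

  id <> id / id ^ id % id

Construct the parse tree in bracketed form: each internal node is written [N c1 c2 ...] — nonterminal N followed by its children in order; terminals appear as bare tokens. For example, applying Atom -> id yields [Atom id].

[Expr [Term [Factor [Prim [Atom id]]]] <> [Expr [Term [Term [Factor [Prim [Atom id]]]] / [Factor [Prim [Atom id]] ^ [Factor [Prim [Atom id]]]]] % [Expr [Term [Factor [Prim [Atom id]]]]]]]

Expr
Term <> Expr
Factor <> Expr
Prim <> Expr
Atom <> Expr
id <> Expr
id <> Term % Expr
id <> Term / Factor % Expr
id <> Factor / Factor % Expr
id <> Prim / Factor % Expr
id <> Atom / Factor % Expr
id <> id / Factor % Expr
id <> id / Prim ^ Factor % Expr
id <> id / Atom ^ Factor % Expr
id <> id / id ^ Factor % Expr
id <> id / id ^ Prim % Expr
id <> id / id ^ Atom % Expr
id <> id / id ^ id % Expr
id <> id / id ^ id % Term
id <> id / id ^ id % Factor
id <> id / id ^ id % Prim
id <> id / id ^ id % Atom
id <> id / id ^ id % id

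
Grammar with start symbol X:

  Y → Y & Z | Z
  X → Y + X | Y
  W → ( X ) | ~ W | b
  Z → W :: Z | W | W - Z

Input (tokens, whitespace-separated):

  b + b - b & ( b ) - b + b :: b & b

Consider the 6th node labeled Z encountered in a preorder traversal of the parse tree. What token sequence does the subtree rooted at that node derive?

b

[X [Y [Z [W b]]] + [X [Y [Y [Z [W b] - [Z [W b]]]] & [Z [W ( [X [Y [Z [W b]]]] )] - [Z [W b]]]] + [X [Y [Y [Z [W b] :: [Z [W b]]]] & [Z [W b]]]]]]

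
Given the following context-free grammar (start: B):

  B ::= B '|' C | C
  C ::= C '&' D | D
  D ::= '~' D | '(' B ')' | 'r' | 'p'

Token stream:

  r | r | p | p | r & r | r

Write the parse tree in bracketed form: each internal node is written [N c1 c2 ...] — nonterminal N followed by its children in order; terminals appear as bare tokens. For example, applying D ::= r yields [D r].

B
B | C
B | C | C
B | C | C | C
B | C | C | C | C
B | C | C | C | C | C
C | C | C | C | C | C
D | C | C | C | C | C
r | C | C | C | C | C
r | D | C | C | C | C
r | r | C | C | C | C
r | r | D | C | C | C
r | r | p | C | C | C
r | r | p | D | C | C
r | r | p | p | C | C
r | r | p | p | C & D | C
r | r | p | p | D & D | C
r | r | p | p | r & D | C
r | r | p | p | r & r | C
r | r | p | p | r & r | D
r | r | p | p | r & r | r

[B [B [B [B [B [B [C [D r]]] | [C [D r]]] | [C [D p]]] | [C [D p]]] | [C [C [D r]] & [D r]]] | [C [D r]]]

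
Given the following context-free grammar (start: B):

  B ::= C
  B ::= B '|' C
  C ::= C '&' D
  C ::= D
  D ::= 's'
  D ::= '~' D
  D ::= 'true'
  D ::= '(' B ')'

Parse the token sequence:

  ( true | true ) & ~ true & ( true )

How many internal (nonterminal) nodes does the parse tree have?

17

[B [C [C [C [D ( [B [B [C [D true]]] | [C [D true]]] )]] & [D ~ [D true]]] & [D ( [B [C [D true]]] )]]]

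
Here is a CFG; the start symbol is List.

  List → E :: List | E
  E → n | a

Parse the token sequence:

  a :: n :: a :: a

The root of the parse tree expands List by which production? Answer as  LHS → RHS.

[List [E a] :: [List [E n] :: [List [E a] :: [List [E a]]]]]

List → E :: List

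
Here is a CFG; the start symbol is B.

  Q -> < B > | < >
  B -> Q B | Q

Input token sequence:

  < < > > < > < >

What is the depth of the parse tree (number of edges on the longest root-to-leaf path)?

[B [Q < [B [Q < >]] >] [B [Q < >] [B [Q < >]]]]

4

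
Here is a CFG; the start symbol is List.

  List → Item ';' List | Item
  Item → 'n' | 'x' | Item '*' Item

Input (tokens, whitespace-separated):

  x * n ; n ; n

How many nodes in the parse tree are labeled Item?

[List [Item [Item x] * [Item n]] ; [List [Item n] ; [List [Item n]]]]

5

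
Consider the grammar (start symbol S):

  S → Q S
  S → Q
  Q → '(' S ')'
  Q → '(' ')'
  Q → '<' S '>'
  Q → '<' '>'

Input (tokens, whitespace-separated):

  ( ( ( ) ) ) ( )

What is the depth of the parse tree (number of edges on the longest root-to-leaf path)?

6

[S [Q ( [S [Q ( [S [Q ( )]] )]] )] [S [Q ( )]]]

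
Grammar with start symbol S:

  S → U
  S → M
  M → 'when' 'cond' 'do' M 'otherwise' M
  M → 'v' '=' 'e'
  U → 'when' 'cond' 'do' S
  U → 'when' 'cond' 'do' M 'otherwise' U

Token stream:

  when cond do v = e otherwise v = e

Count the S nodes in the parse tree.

1

[S [M when cond do [M v = e] otherwise [M v = e]]]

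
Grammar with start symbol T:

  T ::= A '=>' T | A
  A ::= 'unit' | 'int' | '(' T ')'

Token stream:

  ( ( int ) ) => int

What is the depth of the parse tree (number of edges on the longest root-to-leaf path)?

[T [A ( [T [A ( [T [A int]] )]] )] => [T [A int]]]

6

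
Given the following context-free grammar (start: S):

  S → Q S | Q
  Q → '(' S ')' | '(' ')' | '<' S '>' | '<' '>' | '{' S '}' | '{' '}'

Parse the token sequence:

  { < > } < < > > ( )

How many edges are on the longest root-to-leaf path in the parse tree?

[S [Q { [S [Q < >]] }] [S [Q < [S [Q < >]] >] [S [Q ( )]]]]

5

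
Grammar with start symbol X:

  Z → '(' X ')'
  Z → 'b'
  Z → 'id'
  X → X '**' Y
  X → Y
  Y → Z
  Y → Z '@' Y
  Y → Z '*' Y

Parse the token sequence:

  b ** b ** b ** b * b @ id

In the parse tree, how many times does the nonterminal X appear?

4

[X [X [X [X [Y [Z b]]] ** [Y [Z b]]] ** [Y [Z b]]] ** [Y [Z b] * [Y [Z b] @ [Y [Z id]]]]]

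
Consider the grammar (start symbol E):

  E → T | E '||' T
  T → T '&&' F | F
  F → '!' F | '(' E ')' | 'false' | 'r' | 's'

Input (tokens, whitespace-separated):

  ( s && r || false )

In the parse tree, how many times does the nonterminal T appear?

4

[E [T [F ( [E [E [T [T [F s]] && [F r]]] || [T [F false]]] )]]]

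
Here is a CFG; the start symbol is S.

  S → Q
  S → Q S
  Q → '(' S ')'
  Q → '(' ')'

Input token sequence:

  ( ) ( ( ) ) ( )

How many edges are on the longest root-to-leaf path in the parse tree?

[S [Q ( )] [S [Q ( [S [Q ( )]] )] [S [Q ( )]]]]

5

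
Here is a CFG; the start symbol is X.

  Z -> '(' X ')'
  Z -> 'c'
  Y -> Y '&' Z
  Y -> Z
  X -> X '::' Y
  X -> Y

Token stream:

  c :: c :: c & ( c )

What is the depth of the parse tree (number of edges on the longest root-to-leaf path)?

[X [X [X [Y [Z c]]] :: [Y [Z c]]] :: [Y [Y [Z c]] & [Z ( [X [Y [Z c]]] )]]]

6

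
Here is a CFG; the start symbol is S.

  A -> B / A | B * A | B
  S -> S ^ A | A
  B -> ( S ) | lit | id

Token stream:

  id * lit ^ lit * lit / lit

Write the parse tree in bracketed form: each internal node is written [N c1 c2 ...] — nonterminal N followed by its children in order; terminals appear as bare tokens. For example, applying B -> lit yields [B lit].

[S [S [A [B id] * [A [B lit]]]] ^ [A [B lit] * [A [B lit] / [A [B lit]]]]]

S
S ^ A
A ^ A
B * A ^ A
id * A ^ A
id * B ^ A
id * lit ^ A
id * lit ^ B * A
id * lit ^ lit * A
id * lit ^ lit * B / A
id * lit ^ lit * lit / A
id * lit ^ lit * lit / B
id * lit ^ lit * lit / lit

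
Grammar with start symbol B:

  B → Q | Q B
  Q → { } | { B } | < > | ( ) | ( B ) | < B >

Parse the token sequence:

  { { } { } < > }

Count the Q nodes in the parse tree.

4

[B [Q { [B [Q { }] [B [Q { }] [B [Q < >]]]] }]]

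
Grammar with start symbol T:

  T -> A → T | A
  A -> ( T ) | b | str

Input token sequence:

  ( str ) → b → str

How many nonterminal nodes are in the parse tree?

8

[T [A ( [T [A str]] )] → [T [A b] → [T [A str]]]]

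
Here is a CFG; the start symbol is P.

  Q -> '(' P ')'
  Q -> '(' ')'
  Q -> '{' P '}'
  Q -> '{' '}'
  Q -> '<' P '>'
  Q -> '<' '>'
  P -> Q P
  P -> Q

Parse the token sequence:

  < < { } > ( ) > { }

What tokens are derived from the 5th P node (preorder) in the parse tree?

[P [Q < [P [Q < [P [Q { }]] >] [P [Q ( )]]] >] [P [Q { }]]]

{ }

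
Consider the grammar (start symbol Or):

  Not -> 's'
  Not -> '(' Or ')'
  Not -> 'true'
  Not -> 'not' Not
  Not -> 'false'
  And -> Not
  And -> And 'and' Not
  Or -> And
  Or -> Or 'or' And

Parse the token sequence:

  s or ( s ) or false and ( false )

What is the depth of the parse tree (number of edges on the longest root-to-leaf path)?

[Or [Or [Or [And [Not s]]] or [And [Not ( [Or [And [Not s]]] )]]] or [And [And [Not false]] and [Not ( [Or [And [Not false]]] )]]]

7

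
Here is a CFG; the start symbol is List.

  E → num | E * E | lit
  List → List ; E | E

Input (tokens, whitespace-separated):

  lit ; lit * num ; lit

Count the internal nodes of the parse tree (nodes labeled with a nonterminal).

8

[List [List [List [E lit]] ; [E [E lit] * [E num]]] ; [E lit]]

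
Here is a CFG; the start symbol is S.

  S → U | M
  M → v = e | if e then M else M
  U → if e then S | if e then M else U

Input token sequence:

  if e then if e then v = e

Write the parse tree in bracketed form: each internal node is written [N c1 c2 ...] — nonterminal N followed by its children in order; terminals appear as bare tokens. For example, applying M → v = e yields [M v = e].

[S [U if e then [S [U if e then [S [M v = e]]]]]]

S
U
if e then S
if e then U
if e then if e then S
if e then if e then M
if e then if e then v = e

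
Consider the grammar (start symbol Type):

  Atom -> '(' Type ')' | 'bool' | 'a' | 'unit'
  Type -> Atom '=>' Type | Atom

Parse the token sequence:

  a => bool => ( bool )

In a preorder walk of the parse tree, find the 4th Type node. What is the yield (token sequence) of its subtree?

[Type [Atom a] => [Type [Atom bool] => [Type [Atom ( [Type [Atom bool]] )]]]]

bool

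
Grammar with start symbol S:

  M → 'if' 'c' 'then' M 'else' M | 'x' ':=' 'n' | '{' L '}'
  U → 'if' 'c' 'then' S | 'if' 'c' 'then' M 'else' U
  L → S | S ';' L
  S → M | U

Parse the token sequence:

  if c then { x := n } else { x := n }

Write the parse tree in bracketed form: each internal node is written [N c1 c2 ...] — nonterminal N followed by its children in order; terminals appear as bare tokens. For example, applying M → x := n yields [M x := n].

[S [M if c then [M { [L [S [M x := n]]] }] else [M { [L [S [M x := n]]] }]]]

S
M
if c then M else M
if c then { L } else M
if c then { S } else M
if c then { M } else M
if c then { x := n } else M
if c then { x := n } else { L }
if c then { x := n } else { S }
if c then { x := n } else { M }
if c then { x := n } else { x := n }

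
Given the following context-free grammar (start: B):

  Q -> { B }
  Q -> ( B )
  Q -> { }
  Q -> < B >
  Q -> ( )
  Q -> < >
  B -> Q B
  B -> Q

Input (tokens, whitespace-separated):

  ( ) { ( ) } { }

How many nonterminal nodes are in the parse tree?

[B [Q ( )] [B [Q { [B [Q ( )]] }] [B [Q { }]]]]

8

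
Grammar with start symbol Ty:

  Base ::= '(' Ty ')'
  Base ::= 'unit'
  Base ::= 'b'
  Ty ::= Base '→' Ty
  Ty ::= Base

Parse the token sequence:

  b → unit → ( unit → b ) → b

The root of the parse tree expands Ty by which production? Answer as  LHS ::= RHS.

Ty ::= Base '→' Ty

[Ty [Base b] → [Ty [Base unit] → [Ty [Base ( [Ty [Base unit] → [Ty [Base b]]] )] → [Ty [Base b]]]]]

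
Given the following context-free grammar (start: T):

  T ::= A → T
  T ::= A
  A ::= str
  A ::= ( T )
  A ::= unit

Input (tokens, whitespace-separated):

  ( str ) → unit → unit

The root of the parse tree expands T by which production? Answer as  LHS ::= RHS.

[T [A ( [T [A str]] )] → [T [A unit] → [T [A unit]]]]

T ::= A → T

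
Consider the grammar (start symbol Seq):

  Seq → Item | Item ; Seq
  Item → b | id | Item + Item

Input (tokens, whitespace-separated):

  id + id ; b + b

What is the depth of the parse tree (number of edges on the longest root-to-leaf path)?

[Seq [Item [Item id] + [Item id]] ; [Seq [Item [Item b] + [Item b]]]]

4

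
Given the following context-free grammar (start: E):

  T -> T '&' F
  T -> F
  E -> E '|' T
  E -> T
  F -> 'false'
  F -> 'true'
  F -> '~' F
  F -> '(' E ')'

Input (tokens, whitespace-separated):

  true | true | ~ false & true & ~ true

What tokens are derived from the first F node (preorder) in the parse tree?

[E [E [E [T [F true]]] | [T [F true]]] | [T [T [T [F ~ [F false]]] & [F true]] & [F ~ [F true]]]]

true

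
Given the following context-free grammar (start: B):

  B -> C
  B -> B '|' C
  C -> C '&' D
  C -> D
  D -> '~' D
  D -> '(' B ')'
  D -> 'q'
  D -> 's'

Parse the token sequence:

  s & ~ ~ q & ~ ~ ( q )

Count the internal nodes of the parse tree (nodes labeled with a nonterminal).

14

[B [C [C [C [D s]] & [D ~ [D ~ [D q]]]] & [D ~ [D ~ [D ( [B [C [D q]]] )]]]]]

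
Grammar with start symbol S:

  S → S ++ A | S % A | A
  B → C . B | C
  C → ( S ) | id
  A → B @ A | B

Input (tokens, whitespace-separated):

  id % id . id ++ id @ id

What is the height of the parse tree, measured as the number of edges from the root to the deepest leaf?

[S [S [S [A [B [C id]]]] % [A [B [C id] . [B [C id]]]]] ++ [A [B [C id]] @ [A [B [C id]]]]]

6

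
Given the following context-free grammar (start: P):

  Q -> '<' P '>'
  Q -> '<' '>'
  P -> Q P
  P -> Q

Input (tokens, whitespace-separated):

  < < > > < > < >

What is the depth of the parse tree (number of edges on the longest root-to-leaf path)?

[P [Q < [P [Q < >]] >] [P [Q < >] [P [Q < >]]]]

4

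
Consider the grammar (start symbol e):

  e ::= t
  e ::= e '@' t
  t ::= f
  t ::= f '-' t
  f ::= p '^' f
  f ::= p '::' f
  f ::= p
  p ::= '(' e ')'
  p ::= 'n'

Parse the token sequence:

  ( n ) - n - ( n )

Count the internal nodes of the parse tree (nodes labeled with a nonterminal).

[e [t [f [p ( [e [t [f [p n]]]] )]] - [t [f [p n]] - [t [f [p ( [e [t [f [p n]]]] )]]]]]]

18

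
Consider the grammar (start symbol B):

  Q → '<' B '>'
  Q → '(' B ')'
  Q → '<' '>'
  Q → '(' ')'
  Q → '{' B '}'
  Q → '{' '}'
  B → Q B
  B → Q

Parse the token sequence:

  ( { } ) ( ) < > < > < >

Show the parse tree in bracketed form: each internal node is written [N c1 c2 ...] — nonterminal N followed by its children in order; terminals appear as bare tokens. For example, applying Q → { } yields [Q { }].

[B [Q ( [B [Q { }]] )] [B [Q ( )] [B [Q < >] [B [Q < >] [B [Q < >]]]]]]

B
Q B
( B ) B
( Q ) B
( { } ) B
( { } ) Q B
( { } ) ( ) B
( { } ) ( ) Q B
( { } ) ( ) < > B
( { } ) ( ) < > Q B
( { } ) ( ) < > < > B
( { } ) ( ) < > < > Q
( { } ) ( ) < > < > < >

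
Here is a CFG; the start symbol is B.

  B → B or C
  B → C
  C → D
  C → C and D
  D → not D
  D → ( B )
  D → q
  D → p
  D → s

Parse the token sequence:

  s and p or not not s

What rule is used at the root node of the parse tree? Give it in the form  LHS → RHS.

B → B or C

[B [B [C [C [D s]] and [D p]]] or [C [D not [D not [D s]]]]]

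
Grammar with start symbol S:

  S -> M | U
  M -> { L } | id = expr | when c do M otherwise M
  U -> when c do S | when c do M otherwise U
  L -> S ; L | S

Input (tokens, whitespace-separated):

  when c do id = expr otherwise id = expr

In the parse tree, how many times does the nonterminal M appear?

[S [M when c do [M id = expr] otherwise [M id = expr]]]

3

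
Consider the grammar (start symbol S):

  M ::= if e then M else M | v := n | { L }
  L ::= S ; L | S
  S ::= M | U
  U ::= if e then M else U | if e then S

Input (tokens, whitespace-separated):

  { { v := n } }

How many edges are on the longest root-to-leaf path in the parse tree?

8

[S [M { [L [S [M { [L [S [M v := n]]] }]]] }]]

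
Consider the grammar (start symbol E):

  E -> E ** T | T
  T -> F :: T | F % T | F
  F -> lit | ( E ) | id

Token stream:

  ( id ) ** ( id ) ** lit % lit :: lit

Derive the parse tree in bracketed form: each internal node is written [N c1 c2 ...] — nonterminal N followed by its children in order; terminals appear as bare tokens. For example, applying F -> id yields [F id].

[E [E [E [T [F ( [E [T [F id]]] )]]] ** [T [F ( [E [T [F id]]] )]]] ** [T [F lit] % [T [F lit] :: [T [F lit]]]]]

E
E ** T
E ** T ** T
T ** T ** T
F ** T ** T
( E ) ** T ** T
( T ) ** T ** T
( F ) ** T ** T
( id ) ** T ** T
( id ) ** F ** T
( id ) ** ( E ) ** T
( id ) ** ( T ) ** T
( id ) ** ( F ) ** T
( id ) ** ( id ) ** T
( id ) ** ( id ) ** F % T
( id ) ** ( id ) ** lit % T
( id ) ** ( id ) ** lit % F :: T
( id ) ** ( id ) ** lit % lit :: T
( id ) ** ( id ) ** lit % lit :: F
( id ) ** ( id ) ** lit % lit :: lit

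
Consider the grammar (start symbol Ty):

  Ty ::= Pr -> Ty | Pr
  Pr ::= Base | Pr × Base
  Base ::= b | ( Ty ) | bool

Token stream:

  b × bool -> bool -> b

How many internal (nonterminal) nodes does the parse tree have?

[Ty [Pr [Pr [Base b]] × [Base bool]] -> [Ty [Pr [Base bool]] -> [Ty [Pr [Base b]]]]]

11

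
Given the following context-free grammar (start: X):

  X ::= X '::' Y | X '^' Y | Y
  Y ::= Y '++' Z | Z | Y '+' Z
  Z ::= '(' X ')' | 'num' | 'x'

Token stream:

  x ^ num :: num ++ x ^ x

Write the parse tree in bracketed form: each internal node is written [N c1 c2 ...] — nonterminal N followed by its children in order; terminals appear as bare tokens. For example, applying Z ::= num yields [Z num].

X
X ^ Y
X :: Y ^ Y
X ^ Y :: Y ^ Y
Y ^ Y :: Y ^ Y
Z ^ Y :: Y ^ Y
x ^ Y :: Y ^ Y
x ^ Z :: Y ^ Y
x ^ num :: Y ^ Y
x ^ num :: Y ++ Z ^ Y
x ^ num :: Z ++ Z ^ Y
x ^ num :: num ++ Z ^ Y
x ^ num :: num ++ x ^ Y
x ^ num :: num ++ x ^ Z
x ^ num :: num ++ x ^ x

[X [X [X [X [Y [Z x]]] ^ [Y [Z num]]] :: [Y [Y [Z num]] ++ [Z x]]] ^ [Y [Z x]]]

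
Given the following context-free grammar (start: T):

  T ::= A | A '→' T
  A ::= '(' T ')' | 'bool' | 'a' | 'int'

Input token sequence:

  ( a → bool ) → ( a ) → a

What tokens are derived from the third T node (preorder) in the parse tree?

[T [A ( [T [A a] → [T [A bool]]] )] → [T [A ( [T [A a]] )] → [T [A a]]]]

bool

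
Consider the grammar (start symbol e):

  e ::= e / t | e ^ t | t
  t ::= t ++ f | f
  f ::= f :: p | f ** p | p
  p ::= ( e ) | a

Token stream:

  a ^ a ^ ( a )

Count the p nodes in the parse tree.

[e [e [e [t [f [p a]]]] ^ [t [f [p a]]]] ^ [t [f [p ( [e [t [f [p a]]]] )]]]]

4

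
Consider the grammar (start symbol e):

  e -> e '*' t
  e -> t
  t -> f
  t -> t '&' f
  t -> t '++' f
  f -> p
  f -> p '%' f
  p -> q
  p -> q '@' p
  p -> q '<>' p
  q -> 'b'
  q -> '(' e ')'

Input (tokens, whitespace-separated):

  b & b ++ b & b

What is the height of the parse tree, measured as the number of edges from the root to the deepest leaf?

[e [t [t [t [t [f [p [q b]]]] & [f [p [q b]]]] ++ [f [p [q b]]]] & [f [p [q b]]]]]

8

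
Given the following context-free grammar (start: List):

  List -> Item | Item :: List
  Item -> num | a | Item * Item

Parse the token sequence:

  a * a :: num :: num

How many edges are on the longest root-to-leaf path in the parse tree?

[List [Item [Item a] * [Item a]] :: [List [Item num] :: [List [Item num]]]]

4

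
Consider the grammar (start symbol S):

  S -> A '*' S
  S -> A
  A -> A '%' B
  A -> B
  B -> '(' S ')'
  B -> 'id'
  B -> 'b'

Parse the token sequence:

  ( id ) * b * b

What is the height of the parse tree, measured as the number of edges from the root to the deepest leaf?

[S [A [B ( [S [A [B id]]] )]] * [S [A [B b]] * [S [A [B b]]]]]

6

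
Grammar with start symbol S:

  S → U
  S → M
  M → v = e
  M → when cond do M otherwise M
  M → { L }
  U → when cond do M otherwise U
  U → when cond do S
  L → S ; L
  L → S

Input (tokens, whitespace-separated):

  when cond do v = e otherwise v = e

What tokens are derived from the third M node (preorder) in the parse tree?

[S [M when cond do [M v = e] otherwise [M v = e]]]

v = e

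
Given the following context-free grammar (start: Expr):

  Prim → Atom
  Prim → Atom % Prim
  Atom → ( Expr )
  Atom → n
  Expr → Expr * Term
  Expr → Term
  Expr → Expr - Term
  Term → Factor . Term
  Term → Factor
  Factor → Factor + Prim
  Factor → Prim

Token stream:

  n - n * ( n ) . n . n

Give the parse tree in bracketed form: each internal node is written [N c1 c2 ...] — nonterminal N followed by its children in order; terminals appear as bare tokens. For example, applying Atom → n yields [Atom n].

[Expr [Expr [Expr [Term [Factor [Prim [Atom n]]]]] - [Term [Factor [Prim [Atom n]]]]] * [Term [Factor [Prim [Atom ( [Expr [Term [Factor [Prim [Atom n]]]]] )]]] . [Term [Factor [Prim [Atom n]]] . [Term [Factor [Prim [Atom n]]]]]]]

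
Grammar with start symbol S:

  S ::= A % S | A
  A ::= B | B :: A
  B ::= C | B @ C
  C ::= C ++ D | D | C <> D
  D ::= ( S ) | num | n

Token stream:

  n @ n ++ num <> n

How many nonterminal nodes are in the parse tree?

[S [A [B [B [C [D n]]] @ [C [C [C [D n]] ++ [D num]] <> [D n]]]]]

12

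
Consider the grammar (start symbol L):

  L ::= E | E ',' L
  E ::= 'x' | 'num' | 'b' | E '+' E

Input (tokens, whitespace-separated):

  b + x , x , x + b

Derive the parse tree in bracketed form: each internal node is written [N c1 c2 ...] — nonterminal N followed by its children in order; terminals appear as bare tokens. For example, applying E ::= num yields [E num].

L
E , L
E + E , L
b + E , L
b + x , L
b + x , E , L
b + x , x , L
b + x , x , E
b + x , x , E + E
b + x , x , x + E
b + x , x , x + b

[L [E [E b] + [E x]] , [L [E x] , [L [E [E x] + [E b]]]]]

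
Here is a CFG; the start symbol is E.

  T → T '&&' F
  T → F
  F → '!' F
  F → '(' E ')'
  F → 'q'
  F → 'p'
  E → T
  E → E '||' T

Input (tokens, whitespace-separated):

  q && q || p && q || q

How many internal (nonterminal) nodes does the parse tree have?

[E [E [E [T [T [F q]] && [F q]]] || [T [T [F p]] && [F q]]] || [T [F q]]]

13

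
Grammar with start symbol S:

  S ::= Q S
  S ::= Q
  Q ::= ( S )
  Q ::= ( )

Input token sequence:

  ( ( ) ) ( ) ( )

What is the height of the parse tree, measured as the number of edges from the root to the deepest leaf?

4

[S [Q ( [S [Q ( )]] )] [S [Q ( )] [S [Q ( )]]]]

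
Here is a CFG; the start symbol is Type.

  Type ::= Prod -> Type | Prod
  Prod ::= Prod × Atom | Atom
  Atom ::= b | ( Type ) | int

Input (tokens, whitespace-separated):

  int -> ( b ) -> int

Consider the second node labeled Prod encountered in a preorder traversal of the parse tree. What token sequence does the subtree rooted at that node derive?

[Type [Prod [Atom int]] -> [Type [Prod [Atom ( [Type [Prod [Atom b]]] )]] -> [Type [Prod [Atom int]]]]]

( b )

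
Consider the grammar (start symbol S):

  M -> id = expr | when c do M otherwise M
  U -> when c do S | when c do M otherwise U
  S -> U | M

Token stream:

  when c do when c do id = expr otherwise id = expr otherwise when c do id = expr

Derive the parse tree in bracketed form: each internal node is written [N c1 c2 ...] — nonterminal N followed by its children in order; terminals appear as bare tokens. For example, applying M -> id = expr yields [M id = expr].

S
U
when c do M otherwise U
when c do when c do M otherwise M otherwise U
when c do when c do id = expr otherwise M otherwise U
when c do when c do id = expr otherwise id = expr otherwise U
when c do when c do id = expr otherwise id = expr otherwise when c do S
when c do when c do id = expr otherwise id = expr otherwise when c do M
when c do when c do id = expr otherwise id = expr otherwise when c do id = expr

[S [U when c do [M when c do [M id = expr] otherwise [M id = expr]] otherwise [U when c do [S [M id = expr]]]]]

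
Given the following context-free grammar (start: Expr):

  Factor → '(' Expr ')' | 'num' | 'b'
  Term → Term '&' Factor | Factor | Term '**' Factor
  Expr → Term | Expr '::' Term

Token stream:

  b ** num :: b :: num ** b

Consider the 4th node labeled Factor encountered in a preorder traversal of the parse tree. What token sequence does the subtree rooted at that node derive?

num

[Expr [Expr [Expr [Term [Term [Factor b]] ** [Factor num]]] :: [Term [Factor b]]] :: [Term [Term [Factor num]] ** [Factor b]]]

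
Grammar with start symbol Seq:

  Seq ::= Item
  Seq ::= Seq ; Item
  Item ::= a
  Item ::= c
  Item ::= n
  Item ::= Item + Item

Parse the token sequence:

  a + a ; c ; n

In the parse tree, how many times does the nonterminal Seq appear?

3

[Seq [Seq [Seq [Item [Item a] + [Item a]]] ; [Item c]] ; [Item n]]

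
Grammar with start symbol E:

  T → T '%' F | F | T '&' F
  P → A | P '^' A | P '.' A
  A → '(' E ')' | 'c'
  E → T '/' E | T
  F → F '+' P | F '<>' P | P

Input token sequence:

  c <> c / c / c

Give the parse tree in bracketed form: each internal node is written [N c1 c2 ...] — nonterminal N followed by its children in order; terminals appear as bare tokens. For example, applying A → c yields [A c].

[E [T [F [F [P [A c]]] <> [P [A c]]]] / [E [T [F [P [A c]]]] / [E [T [F [P [A c]]]]]]]

E
T / E
F / E
F <> P / E
P <> P / E
A <> P / E
c <> P / E
c <> A / E
c <> c / E
c <> c / T / E
c <> c / F / E
c <> c / P / E
c <> c / A / E
c <> c / c / E
c <> c / c / T
c <> c / c / F
c <> c / c / P
c <> c / c / A
c <> c / c / c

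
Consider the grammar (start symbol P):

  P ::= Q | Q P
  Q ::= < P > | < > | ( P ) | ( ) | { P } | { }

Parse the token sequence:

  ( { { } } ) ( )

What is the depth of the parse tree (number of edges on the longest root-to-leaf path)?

[P [Q ( [P [Q { [P [Q { }]] }]] )] [P [Q ( )]]]

6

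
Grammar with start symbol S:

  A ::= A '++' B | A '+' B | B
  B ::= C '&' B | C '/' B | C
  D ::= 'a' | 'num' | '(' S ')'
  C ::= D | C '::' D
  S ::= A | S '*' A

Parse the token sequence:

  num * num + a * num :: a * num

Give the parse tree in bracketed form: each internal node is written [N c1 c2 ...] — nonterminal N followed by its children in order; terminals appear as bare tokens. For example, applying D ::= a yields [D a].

[S [S [S [S [A [B [C [D num]]]]] * [A [A [B [C [D num]]]] + [B [C [D a]]]]] * [A [B [C [C [D num]] :: [D a]]]]] * [A [B [C [D num]]]]]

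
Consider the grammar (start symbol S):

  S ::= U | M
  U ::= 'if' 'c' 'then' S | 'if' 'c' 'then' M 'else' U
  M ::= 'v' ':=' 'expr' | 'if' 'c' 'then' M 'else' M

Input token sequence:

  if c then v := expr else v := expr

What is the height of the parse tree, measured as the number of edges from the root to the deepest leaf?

[S [M if c then [M v := expr] else [M v := expr]]]

3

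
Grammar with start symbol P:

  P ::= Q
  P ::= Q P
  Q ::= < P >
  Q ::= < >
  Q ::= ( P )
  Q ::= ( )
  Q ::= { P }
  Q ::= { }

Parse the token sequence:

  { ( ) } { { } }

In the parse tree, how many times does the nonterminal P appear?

4

[P [Q { [P [Q ( )]] }] [P [Q { [P [Q { }]] }]]]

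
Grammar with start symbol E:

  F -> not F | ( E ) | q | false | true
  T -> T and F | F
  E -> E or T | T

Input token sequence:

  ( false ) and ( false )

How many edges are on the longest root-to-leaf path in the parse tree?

7

[E [T [T [F ( [E [T [F false]]] )]] and [F ( [E [T [F false]]] )]]]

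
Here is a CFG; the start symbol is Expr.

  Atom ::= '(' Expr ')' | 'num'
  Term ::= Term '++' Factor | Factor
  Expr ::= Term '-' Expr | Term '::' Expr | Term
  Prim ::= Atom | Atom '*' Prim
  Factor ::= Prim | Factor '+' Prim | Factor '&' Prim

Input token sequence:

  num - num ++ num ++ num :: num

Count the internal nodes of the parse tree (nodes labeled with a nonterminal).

23

[Expr [Term [Factor [Prim [Atom num]]]] - [Expr [Term [Term [Term [Factor [Prim [Atom num]]]] ++ [Factor [Prim [Atom num]]]] ++ [Factor [Prim [Atom num]]]] :: [Expr [Term [Factor [Prim [Atom num]]]]]]]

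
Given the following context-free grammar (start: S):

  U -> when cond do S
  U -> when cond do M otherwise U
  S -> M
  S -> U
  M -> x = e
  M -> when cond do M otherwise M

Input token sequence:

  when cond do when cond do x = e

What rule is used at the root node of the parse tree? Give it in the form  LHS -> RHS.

S -> U

[S [U when cond do [S [U when cond do [S [M x = e]]]]]]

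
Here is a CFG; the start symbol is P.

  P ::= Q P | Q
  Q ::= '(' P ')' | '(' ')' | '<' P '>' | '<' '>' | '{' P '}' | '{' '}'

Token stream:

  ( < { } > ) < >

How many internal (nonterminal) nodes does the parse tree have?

8

[P [Q ( [P [Q < [P [Q { }]] >]] )] [P [Q < >]]]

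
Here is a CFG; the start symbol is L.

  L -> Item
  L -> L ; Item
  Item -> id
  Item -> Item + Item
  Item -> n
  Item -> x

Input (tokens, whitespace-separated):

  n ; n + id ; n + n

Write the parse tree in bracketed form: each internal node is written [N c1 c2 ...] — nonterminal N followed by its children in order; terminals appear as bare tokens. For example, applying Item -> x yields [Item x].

L
L ; Item
L ; Item ; Item
Item ; Item ; Item
n ; Item ; Item
n ; Item + Item ; Item
n ; n + Item ; Item
n ; n + id ; Item
n ; n + id ; Item + Item
n ; n + id ; n + Item
n ; n + id ; n + n

[L [L [L [Item n]] ; [Item [Item n] + [Item id]]] ; [Item [Item n] + [Item n]]]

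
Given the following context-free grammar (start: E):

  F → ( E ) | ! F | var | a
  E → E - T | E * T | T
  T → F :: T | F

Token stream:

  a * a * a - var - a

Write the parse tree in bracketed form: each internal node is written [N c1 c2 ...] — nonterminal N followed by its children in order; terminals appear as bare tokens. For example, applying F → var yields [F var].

[E [E [E [E [E [T [F a]]] * [T [F a]]] * [T [F a]]] - [T [F var]]] - [T [F a]]]

E
E - T
E - T - T
E * T - T - T
E * T * T - T - T
T * T * T - T - T
F * T * T - T - T
a * T * T - T - T
a * F * T - T - T
a * a * T - T - T
a * a * F - T - T
a * a * a - T - T
a * a * a - F - T
a * a * a - var - T
a * a * a - var - F
a * a * a - var - a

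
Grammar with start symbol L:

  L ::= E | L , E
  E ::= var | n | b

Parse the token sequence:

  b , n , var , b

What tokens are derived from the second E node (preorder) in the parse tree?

[L [L [L [L [E b]] , [E n]] , [E var]] , [E b]]

n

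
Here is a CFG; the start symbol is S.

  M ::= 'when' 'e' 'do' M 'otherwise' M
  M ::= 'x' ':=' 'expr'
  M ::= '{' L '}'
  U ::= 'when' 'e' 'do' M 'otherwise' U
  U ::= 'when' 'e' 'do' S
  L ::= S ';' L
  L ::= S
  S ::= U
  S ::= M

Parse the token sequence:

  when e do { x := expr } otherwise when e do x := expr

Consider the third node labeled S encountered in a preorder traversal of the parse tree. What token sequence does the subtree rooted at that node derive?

[S [U when e do [M { [L [S [M x := expr]]] }] otherwise [U when e do [S [M x := expr]]]]]

x := expr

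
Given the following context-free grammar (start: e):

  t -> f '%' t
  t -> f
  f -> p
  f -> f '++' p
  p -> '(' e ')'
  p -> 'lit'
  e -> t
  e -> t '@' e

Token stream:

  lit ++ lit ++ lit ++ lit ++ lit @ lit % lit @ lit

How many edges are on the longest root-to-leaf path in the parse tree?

8

[e [t [f [f [f [f [f [p lit]] ++ [p lit]] ++ [p lit]] ++ [p lit]] ++ [p lit]]] @ [e [t [f [p lit]] % [t [f [p lit]]]] @ [e [t [f [p lit]]]]]]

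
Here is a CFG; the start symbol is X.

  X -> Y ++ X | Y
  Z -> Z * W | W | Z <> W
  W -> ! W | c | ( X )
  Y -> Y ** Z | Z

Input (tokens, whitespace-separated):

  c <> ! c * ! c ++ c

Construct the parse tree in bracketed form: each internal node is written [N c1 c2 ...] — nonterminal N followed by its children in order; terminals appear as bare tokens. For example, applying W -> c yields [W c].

X
Y ++ X
Z ++ X
Z * W ++ X
Z <> W * W ++ X
W <> W * W ++ X
c <> W * W ++ X
c <> ! W * W ++ X
c <> ! c * W ++ X
c <> ! c * ! W ++ X
c <> ! c * ! c ++ X
c <> ! c * ! c ++ Y
c <> ! c * ! c ++ Z
c <> ! c * ! c ++ W
c <> ! c * ! c ++ c

[X [Y [Z [Z [Z [W c]] <> [W ! [W c]]] * [W ! [W c]]]] ++ [X [Y [Z [W c]]]]]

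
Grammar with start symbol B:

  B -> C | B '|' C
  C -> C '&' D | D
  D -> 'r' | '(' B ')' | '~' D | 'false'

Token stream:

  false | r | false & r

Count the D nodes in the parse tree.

[B [B [B [C [D false]]] | [C [D r]]] | [C [C [D false]] & [D r]]]

4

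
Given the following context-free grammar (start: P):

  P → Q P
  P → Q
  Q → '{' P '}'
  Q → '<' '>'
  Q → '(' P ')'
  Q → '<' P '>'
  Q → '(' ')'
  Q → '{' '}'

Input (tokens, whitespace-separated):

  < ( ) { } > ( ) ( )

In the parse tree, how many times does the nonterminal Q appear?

5

[P [Q < [P [Q ( )] [P [Q { }]]] >] [P [Q ( )] [P [Q ( )]]]]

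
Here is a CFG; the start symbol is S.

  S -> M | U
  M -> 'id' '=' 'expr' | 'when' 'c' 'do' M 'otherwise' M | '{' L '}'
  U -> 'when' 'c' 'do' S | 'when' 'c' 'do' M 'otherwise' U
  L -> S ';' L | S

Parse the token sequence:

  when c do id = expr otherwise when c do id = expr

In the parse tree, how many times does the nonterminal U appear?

2

[S [U when c do [M id = expr] otherwise [U when c do [S [M id = expr]]]]]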